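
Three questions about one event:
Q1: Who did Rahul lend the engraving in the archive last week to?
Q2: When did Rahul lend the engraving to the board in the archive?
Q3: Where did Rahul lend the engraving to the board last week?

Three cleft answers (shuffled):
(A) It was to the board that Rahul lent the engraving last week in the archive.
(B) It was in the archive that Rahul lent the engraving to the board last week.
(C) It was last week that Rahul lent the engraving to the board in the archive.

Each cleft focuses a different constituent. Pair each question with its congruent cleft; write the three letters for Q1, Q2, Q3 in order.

Q1 asks about the recipient; cleft (A) focuses "to the board", which is the recipient — so Q1 → A.
Q2 asks about the time; cleft (C) focuses "last week", which is the time — so Q2 → C.
Q3 asks about the location; cleft (B) focuses "in the archive", which is the location — so Q3 → B.
Mapping: Q1→A, Q2→C, Q3→B.

ACB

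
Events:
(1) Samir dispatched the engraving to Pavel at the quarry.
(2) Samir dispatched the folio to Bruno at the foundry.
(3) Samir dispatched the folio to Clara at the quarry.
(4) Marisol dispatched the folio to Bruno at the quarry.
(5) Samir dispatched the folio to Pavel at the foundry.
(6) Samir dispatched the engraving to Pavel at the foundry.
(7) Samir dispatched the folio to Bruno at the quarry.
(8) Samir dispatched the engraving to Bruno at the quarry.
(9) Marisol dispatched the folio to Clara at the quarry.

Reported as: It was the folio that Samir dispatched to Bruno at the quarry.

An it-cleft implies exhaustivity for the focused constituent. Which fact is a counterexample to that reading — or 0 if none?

The cleft puts "the folio" in focus and presupposes the open proposition with agent = Samir, recipient = Bruno, setting = at the quarry.
Exhaustivity: the folio is the only thing satisfying that background.
Fact (8) shares the background but with thing = the engraving; exhaustivity is violated.

8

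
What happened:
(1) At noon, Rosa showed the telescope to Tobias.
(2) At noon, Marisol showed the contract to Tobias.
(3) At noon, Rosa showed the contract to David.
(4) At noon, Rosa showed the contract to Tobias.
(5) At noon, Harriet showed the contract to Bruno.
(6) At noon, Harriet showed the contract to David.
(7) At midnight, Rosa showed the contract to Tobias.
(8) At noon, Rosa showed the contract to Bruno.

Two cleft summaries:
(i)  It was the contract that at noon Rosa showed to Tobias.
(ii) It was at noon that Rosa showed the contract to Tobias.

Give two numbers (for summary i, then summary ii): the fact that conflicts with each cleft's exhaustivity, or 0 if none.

Summary (i) focuses "the contract" (the thing); background same agent, recipient, setting (Rosa / Tobias / at noon). Fact (1) matches that background with thing = the telescope — refutes (i).
Summary (ii) focuses "at noon" (the setting); background same agent, thing, recipient (Rosa / the contract / Tobias). Fact (7) matches that background with setting = at midnight — refutes (ii).

1, 7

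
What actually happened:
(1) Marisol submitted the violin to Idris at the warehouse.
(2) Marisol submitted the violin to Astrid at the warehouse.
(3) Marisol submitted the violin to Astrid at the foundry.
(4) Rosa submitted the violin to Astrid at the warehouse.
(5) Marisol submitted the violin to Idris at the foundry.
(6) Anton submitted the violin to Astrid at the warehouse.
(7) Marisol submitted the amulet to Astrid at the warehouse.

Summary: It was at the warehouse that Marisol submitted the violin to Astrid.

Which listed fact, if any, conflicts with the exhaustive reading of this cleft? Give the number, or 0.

Focus of the cleft: "at the warehouse" (the setting). Presupposed background: Marisol as agent and the violin as thing and Astrid as recipient.
Exhaustivity: at the warehouse is the only setting satisfying that background.
But fact (3) also has Marisol as agent and the violin as thing and Astrid as recipient, with setting = at the foundry — so the exhaustive reading fails.

3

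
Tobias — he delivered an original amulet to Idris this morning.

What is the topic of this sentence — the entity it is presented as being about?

The construction explicitly marks "Tobias" as what the sentence is about — the topic.
The remainder of the clause is the comment (what is said about the topic).

Tobias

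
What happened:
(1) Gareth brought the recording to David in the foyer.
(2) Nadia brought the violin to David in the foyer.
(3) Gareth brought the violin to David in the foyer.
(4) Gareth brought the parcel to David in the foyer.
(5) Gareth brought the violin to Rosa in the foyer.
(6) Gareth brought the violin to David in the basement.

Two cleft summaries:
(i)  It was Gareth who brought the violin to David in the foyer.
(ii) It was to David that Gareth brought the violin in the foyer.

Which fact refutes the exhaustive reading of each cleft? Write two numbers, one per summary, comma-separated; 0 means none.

Summary (i) focuses "Gareth" (the agent); background the violin as thing and David as recipient and in the foyer as setting. Fact (2) matches that background with agent = Nadia — refutes (i).
Summary (ii) focuses "David" (the recipient); background Gareth as agent and the violin as thing and in the foyer as setting. Fact (5) matches that background with recipient = Rosa — refutes (ii).

2, 5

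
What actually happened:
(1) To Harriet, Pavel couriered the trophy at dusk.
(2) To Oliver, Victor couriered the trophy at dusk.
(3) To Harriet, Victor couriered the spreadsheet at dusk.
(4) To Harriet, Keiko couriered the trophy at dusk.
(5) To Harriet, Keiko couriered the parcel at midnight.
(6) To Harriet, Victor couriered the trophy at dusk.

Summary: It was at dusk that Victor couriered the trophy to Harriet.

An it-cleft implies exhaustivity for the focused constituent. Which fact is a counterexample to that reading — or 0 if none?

0

The cleft puts "at dusk" in focus and presupposes the open proposition with Victor as agent and the trophy as thing and Harriet as recipient.
Exhaustivity: at dusk is the only setting satisfying that background.
No listed fact matches the background with a different setting. Exhaustivity holds.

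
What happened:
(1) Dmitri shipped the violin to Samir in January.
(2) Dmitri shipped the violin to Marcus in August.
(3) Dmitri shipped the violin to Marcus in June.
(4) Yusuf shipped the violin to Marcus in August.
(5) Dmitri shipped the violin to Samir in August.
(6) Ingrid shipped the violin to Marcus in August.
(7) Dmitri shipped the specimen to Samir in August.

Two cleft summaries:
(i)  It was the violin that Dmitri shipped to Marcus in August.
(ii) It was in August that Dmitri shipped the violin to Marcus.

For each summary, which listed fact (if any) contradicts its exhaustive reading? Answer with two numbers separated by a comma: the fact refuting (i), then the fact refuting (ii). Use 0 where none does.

(i): focus "the violin". No fact shares agent = Dmitri, recipient = Marcus, setting = in August with a different thing. 0.
(ii): focus "in August". Looking for agent = Dmitri, thing = the violin, recipient = Marcus with some other setting — fact (3) has in June there. Refuted.

0, 3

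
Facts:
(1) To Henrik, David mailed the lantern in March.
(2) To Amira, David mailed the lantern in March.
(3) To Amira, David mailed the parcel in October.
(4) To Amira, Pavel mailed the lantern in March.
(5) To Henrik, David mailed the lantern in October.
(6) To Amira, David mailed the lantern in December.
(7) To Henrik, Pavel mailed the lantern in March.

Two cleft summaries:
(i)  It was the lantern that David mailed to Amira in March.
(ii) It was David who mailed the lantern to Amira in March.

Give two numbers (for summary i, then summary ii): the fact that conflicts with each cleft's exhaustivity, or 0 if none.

Summary (i) focuses "the lantern" (the thing); background David as agent and Amira as recipient and in March as setting. No fact matches that background with a different thing, so 0.
Summary (ii) focuses "David" (the agent); background the lantern as thing and Amira as recipient and in March as setting. Fact (4) matches that background with agent = Pavel — refutes (ii).

0, 4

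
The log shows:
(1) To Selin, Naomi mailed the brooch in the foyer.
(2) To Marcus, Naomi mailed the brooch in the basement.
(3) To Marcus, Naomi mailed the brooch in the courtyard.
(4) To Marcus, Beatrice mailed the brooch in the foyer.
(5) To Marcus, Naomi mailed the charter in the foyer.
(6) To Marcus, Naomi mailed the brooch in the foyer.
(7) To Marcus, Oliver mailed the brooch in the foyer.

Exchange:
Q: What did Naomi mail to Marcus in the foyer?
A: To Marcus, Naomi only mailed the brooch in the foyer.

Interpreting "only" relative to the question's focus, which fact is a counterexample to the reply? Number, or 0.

The question "What did ...?" targets the thing, so in the reply the focus falls on "the brooch".
So "only" ranges over things; the rest (Naomi as agent and Marcus as recipient and in the foyer as setting) is presupposed.
Fact (5) keeps Naomi as agent and Marcus as recipient and in the foyer as setting but has thing = the charter; that refutes the reply.
(Fact (1) would refute a reading with focus on the recipient — but that is not what the question asks.)

5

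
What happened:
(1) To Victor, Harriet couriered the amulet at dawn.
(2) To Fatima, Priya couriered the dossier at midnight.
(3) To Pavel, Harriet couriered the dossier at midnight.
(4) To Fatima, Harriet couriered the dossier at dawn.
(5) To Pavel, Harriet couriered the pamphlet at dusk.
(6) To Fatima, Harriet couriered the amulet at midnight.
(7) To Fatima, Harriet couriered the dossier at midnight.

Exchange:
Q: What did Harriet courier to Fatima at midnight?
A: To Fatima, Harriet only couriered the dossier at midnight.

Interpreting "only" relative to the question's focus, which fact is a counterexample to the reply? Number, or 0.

Answering "What did ...?" puts focus on the thing — here, "the dossier".
So "only" ranges over things; the rest (same agent, recipient, setting (Harriet / Fatima / at midnight)) is presupposed.
Fact (6) keeps same agent, recipient, setting (Harriet / Fatima / at midnight) but has thing = the amulet; that refutes the reply.
(Fact (4) would refute a reading with focus on the setting — but that is not what the question asks.)

6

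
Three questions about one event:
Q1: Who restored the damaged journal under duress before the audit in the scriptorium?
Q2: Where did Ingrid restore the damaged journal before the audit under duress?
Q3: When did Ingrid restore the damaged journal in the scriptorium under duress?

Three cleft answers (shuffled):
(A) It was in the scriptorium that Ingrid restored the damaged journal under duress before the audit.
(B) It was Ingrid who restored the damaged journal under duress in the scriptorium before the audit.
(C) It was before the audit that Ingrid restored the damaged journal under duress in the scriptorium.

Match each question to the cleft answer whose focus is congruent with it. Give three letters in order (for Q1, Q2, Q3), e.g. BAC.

BAC

Q1 asks about the subject (agent); cleft (B) focuses "Ingrid", which is the subject (agent) — so Q1 → B.
Q2 asks about the location; cleft (A) focuses "in the scriptorium", which is the location — so Q2 → A.
Q3 asks about the time; cleft (C) focuses "before the audit", which is the time — so Q3 → C.
Mapping: Q1→B, Q2→A, Q3→C.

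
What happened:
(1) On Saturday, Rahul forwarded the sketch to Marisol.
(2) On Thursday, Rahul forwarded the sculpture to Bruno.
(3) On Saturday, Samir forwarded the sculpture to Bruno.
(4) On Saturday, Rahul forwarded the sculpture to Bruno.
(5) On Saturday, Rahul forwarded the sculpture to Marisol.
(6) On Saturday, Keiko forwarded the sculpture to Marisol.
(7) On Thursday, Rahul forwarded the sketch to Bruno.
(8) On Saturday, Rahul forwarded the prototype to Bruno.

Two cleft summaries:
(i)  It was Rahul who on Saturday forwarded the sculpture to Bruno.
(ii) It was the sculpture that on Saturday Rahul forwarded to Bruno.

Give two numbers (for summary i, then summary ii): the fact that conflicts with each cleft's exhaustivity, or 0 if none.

Summary (i) focuses "Rahul" (the agent); background same thing, recipient, setting (the sculpture / Bruno / on Saturday). Fact (3) matches that background with agent = Samir — refutes (i).
Summary (ii) focuses "the sculpture" (the thing); background same agent, recipient, setting (Rahul / Bruno / on Saturday). Fact (8) matches that background with thing = the prototype — refutes (ii).

3, 8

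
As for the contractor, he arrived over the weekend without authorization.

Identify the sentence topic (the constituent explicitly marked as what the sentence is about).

the contractor

The construction explicitly marks "the contractor" as what the sentence is about — the topic.
The remainder of the clause is the comment (what is said about the topic).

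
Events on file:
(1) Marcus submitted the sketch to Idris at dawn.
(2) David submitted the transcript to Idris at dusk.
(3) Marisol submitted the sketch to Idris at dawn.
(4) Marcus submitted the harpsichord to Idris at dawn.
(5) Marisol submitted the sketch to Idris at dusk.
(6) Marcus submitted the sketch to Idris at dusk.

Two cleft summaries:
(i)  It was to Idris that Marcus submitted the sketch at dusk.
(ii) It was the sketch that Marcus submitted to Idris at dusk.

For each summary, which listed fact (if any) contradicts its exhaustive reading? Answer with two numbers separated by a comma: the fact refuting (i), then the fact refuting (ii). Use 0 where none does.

0, 0

Summary (i) focuses "Idris" (the recipient); background same agent, thing, setting (Marcus / the sketch / at dusk). No fact matches that background with a different recipient, so 0.
Summary (ii) focuses "the sketch" (the thing); background same agent, recipient, setting (Marcus / Idris / at dusk). No fact matches that background with a different thing, so 0.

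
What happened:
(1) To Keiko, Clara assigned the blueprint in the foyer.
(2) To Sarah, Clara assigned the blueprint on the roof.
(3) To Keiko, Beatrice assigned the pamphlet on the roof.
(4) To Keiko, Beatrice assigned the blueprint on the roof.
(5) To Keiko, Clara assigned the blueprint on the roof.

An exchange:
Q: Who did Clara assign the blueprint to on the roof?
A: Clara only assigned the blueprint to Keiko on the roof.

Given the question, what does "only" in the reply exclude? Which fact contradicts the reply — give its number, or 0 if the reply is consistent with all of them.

2

The question "Who did ... to ...?" targets the recipient, so in the reply the focus falls on "Keiko".
So "only" ranges over recipients; the rest (same agent, thing, setting (Clara / the blueprint / on the roof)) is presupposed.
Fact (2) keeps same agent, thing, setting (Clara / the blueprint / on the roof) but has recipient = Sarah; that refutes the reply.
(Fact (1) would refute a reading with focus on the setting — but that is not what the question asks.)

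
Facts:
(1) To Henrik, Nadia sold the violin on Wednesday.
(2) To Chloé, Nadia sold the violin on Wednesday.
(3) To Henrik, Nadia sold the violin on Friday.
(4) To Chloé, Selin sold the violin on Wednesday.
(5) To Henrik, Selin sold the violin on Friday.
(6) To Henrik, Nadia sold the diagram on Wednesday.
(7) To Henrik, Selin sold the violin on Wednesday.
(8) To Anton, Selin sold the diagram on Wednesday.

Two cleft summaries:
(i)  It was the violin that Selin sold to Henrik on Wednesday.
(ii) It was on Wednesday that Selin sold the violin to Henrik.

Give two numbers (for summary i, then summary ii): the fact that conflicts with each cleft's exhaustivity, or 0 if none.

(i): focus "the violin". No fact shares Selin as agent and Henrik as recipient and on Wednesday as setting with a different thing. 0.
(ii): focus "on Wednesday". Looking for Selin as agent and the violin as thing and Henrik as recipient with some other setting — fact (5) has on Friday there. Refuted.

0, 5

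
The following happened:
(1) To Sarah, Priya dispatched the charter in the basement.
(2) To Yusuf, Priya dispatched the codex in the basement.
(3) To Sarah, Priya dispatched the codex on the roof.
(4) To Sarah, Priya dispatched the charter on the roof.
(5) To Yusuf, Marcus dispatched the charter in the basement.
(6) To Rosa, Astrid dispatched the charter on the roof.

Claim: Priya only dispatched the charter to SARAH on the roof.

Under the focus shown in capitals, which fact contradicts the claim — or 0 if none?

0

Focus (in capitals) is "Sarah" — the recipient. "Only" excludes alternative recipients while holding fixed agent = Priya, thing = the charter, setting = on the roof.
Every other fact changes something in the background, not just the recipient. Nothing refutes the claim.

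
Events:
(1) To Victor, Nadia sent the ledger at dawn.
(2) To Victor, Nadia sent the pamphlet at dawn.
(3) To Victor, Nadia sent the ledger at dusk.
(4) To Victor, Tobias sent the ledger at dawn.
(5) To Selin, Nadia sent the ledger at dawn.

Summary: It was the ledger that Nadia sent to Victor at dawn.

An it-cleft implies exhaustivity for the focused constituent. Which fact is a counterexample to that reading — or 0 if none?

2

The cleft puts "the ledger" in focus and presupposes the open proposition with agent = Nadia, recipient = Victor, setting = at dawn.
Exhaustivity: the ledger is the only thing satisfying that background.
Fact (2) shares the background but with thing = the pamphlet; exhaustivity is violated.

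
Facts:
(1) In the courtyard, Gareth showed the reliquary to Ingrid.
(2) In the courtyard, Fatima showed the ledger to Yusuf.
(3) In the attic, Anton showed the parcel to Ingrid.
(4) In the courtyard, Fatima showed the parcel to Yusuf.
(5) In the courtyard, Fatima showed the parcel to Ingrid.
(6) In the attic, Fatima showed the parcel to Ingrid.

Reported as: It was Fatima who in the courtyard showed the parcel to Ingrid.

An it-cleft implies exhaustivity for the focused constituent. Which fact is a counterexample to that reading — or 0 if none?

0

Focus of the cleft: "Fatima" (the agent). Presupposed background: thing = the parcel, recipient = Ingrid, setting = in the courtyard.
Exhaustivity: Fatima is the only agent satisfying that background.
Every other fact differs from the presupposition on some backgrounded slot, so none challenges the exhaustivity.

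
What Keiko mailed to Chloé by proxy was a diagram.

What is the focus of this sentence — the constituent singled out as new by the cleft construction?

a diagram

In a pseudo-cleft "What ... was X", the post-copular constituent X is the focus.
Here the focus is "a diagram". The backgrounded (presupposed) material includes "Keiko", "to Chloé" and "by proxy".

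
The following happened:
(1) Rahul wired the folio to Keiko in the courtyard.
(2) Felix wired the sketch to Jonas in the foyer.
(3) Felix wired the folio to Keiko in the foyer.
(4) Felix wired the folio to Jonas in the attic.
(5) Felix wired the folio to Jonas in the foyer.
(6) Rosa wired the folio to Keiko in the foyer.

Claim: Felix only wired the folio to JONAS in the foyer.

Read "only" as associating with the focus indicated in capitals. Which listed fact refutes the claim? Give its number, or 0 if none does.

3

The capitals mark "Jonas" as focus. So "only" rules out other recipients, with the rest (Felix as agent and the folio as thing and in the foyer as setting) as background.
Fact (3) shares the background but differs in recipient (Keiko) — a counterexample.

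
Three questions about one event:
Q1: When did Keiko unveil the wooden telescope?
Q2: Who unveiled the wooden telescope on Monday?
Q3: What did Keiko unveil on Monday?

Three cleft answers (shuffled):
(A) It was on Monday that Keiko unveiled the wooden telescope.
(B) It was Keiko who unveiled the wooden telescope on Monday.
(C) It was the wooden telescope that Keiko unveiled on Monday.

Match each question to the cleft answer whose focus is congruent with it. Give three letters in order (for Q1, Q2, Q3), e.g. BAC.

Q1 asks about the time; cleft (A) focuses "on Monday", which is the time — so Q1 → A.
Q2 asks about the subject (agent); cleft (B) focuses "Keiko", which is the subject (agent) — so Q2 → B.
Q3 asks about the direct object; cleft (C) focuses "the wooden telescope", which is the direct object — so Q3 → C.
Mapping: Q1→A, Q2→B, Q3→C.

ABC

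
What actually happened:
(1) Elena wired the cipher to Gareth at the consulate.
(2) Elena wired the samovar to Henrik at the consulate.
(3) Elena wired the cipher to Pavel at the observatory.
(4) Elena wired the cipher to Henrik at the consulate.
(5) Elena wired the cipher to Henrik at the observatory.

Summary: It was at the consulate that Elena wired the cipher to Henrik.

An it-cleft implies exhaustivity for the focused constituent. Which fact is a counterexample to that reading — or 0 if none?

Focus of the cleft: "at the consulate" (the setting). Presupposed background: Elena as agent and the cipher as thing and Henrik as recipient.
The exhaustive reading says no other setting fits that background.
Fact (5) shares the background but with setting = at the observatory; exhaustivity is violated.

5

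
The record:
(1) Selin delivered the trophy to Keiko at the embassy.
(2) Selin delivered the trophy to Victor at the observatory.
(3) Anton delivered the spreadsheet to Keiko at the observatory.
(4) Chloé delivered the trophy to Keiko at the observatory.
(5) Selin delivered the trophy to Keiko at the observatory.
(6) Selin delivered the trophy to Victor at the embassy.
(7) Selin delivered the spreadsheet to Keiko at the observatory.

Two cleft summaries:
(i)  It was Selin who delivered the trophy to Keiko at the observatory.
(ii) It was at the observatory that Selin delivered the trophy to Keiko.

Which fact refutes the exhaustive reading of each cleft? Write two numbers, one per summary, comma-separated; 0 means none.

4, 1

(i): focus "Selin". Looking for thing = the trophy, recipient = Keiko, setting = at the observatory with some other agent — fact (4) has Chloé there. Refuted.
(ii): focus "at the observatory". Looking for agent = Selin, thing = the trophy, recipient = Keiko with some other setting — fact (1) has at the embassy there. Refuted.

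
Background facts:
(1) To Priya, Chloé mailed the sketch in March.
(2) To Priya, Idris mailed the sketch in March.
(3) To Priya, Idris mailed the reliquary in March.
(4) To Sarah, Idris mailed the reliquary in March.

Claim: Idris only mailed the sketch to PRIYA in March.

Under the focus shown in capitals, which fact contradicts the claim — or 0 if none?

0

The capitals mark "Priya" as focus. So "only" rules out other recipients, with the rest (same agent, thing, setting (Idris / the sketch / in March)) as background.
No fact matches same agent, thing, setting (Idris / the sketch / in March) with a different recipient — every other fact differs on at least one backgrounded slot. So no fact refutes it.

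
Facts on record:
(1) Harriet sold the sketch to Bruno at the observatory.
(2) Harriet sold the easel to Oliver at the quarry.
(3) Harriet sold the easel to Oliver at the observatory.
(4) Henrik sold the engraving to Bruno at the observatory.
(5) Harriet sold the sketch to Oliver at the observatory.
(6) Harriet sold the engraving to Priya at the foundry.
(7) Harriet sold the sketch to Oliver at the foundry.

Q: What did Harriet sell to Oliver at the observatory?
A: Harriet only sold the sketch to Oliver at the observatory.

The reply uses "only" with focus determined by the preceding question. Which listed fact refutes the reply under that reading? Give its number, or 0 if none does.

3

The question "What did ...?" targets the thing, so in the reply the focus falls on "the sketch".
"Only" then excludes alternative things while the background — same agent, recipient, setting (Harriet / Oliver / at the observatory) — is held fixed.
Fact (3) shares the background with a different thing (the easel) — counterexample.
(Fact (1) would refute a reading with focus on the recipient — but that is not what the question asks.)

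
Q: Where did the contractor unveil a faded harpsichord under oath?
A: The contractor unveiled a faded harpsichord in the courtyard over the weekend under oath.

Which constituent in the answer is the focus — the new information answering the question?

The wh-word "where" asks about the location.
In the answer, "the contractor", "a faded harpsichord" and "under oath" are given — repeated from the question.
"over the weekend" is also new, but it specifies the time, which is not what the question asks about — so it is not the focus.
The constituent filling the location gap is "in the courtyard"; that is the focus.

in the courtyard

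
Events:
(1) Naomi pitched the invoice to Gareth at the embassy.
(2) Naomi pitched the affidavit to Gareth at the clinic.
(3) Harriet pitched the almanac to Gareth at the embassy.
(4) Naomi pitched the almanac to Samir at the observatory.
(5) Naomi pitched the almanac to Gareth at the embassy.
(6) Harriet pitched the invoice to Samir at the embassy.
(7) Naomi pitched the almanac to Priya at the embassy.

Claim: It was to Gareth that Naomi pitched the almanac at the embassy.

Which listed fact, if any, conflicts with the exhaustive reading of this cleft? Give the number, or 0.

Focus of the cleft: "Gareth" (the recipient). Presupposed background: same agent, thing, setting (Naomi / the almanac / at the embassy).
Exhaustivity: Gareth is the only recipient satisfying that background.
But fact (7) also has same agent, thing, setting (Naomi / the almanac / at the embassy), with recipient = Priya — so the exhaustive reading fails.

7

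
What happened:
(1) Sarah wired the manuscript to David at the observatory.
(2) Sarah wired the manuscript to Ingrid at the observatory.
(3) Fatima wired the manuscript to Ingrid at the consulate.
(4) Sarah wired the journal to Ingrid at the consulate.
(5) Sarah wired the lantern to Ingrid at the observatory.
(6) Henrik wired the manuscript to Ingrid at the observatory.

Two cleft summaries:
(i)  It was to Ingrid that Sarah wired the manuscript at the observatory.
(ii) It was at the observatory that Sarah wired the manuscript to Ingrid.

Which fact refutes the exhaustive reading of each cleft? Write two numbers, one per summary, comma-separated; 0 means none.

1, 0

(i): focus "Ingrid". Looking for Sarah as agent and the manuscript as thing and at the observatory as setting with some other recipient — fact (1) has David there. Refuted.
(ii): focus "at the observatory". No fact shares Sarah as agent and the manuscript as thing and Ingrid as recipient with a different setting. 0.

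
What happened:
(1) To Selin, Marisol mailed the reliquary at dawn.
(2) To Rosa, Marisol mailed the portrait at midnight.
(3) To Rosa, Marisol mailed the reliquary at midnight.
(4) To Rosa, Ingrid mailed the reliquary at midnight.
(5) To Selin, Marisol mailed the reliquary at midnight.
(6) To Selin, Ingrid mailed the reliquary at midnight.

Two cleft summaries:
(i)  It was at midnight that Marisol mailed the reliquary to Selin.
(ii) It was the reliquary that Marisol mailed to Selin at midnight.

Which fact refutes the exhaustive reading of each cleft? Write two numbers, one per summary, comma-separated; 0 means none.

(i): focus "at midnight". Looking for Marisol as agent and the reliquary as thing and Selin as recipient with some other setting — fact (1) has at dawn there. Refuted.
(ii): focus "the reliquary". No fact shares Marisol as agent and Selin as recipient and at midnight as setting with a different thing. 0.

1, 0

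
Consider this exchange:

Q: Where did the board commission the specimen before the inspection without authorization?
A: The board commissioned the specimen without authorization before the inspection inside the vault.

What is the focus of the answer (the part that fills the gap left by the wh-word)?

inside the vault

The wh-word "where" asks about the location.
In the answer, "the board", "the specimen", "without authorization" and "before the inspection" are given — repeated from the question.
The constituent filling the location gap is "inside the vault"; that is the focus and would carry nuclear stress.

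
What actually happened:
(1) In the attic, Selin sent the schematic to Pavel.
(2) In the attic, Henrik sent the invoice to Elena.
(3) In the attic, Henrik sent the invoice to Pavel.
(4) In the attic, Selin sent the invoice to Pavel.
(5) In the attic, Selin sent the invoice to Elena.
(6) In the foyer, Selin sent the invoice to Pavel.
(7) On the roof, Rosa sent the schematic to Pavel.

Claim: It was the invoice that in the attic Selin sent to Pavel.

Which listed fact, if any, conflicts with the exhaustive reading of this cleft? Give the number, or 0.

1

Focus of the cleft: "the invoice" (the thing). Presupposed background: Selin as agent and Pavel as recipient and in the attic as setting.
The exhaustive reading says no other thing fits that background.
Fact (1) shares the background but with thing = the schematic; exhaustivity is violated.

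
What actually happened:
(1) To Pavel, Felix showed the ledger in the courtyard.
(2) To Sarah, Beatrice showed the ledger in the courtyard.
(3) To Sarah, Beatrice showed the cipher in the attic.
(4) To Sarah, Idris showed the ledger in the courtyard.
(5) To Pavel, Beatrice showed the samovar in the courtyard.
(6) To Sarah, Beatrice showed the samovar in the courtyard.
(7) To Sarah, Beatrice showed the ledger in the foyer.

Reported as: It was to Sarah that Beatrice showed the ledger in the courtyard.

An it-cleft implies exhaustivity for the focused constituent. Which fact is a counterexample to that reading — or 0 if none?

The cleft puts "Sarah" in focus and presupposes the open proposition with agent = Beatrice, thing = the ledger, setting = in the courtyard.
Exhaustivity: Sarah is the only recipient satisfying that background.
Every other fact differs from the presupposition on some backgrounded slot, so none challenges the exhaustivity.

0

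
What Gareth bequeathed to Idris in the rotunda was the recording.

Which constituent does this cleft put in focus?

In a pseudo-cleft "What ... was X", the post-copular constituent X is the focus.
Here the focus is "the recording". The backgrounded (presupposed) material includes "Gareth", "to Idris" and "in the rotunda".

the recording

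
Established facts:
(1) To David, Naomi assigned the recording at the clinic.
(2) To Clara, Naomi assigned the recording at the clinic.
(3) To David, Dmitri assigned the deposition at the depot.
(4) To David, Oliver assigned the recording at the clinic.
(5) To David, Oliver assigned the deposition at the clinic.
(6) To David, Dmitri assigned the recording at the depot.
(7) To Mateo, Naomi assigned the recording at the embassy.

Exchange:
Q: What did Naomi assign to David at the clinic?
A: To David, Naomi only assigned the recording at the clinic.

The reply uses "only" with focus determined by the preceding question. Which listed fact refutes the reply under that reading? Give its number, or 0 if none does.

Answering "What did ...?" puts focus on the thing — here, "the recording".
So "only" ranges over things; the rest (Naomi as agent and David as recipient and at the clinic as setting) is presupposed.
No listed fact shares that background with another thing. Nothing contradicts the reply.
(Fact (2) would refute a reading with focus on the recipient — but that is not what the question asks.)

0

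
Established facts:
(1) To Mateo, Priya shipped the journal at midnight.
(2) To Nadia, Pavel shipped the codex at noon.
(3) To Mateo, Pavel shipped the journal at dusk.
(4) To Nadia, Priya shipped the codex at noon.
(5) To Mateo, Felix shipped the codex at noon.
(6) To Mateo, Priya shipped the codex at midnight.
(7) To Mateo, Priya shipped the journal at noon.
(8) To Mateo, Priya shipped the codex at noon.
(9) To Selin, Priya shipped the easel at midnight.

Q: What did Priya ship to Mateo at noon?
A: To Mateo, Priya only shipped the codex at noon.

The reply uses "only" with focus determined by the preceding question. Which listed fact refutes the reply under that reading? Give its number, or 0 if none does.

The question "What did ...?" targets the thing, so in the reply the focus falls on "the codex".
So "only" ranges over things; the rest (Priya as agent and Mateo as recipient and at noon as setting) is presupposed.
Fact (7) keeps Priya as agent and Mateo as recipient and at noon as setting but has thing = the journal; that refutes the reply.
(Fact (4) would refute a reading with focus on the recipient — but that is not what the question asks.)

7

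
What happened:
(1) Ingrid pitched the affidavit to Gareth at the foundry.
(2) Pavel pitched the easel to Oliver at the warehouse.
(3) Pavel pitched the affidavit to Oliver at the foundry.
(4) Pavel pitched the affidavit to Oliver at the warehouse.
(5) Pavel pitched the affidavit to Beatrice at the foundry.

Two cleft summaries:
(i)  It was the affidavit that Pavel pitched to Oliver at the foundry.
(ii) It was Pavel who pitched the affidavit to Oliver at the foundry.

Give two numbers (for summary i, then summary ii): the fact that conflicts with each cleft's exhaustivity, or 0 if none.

(i): focus "the affidavit". No fact shares same agent, recipient, setting (Pavel / Oliver / at the foundry) with a different thing. 0.
(ii): focus "Pavel". No fact shares same thing, recipient, setting (the affidavit / Oliver / at the foundry) with a different agent. 0.

0, 0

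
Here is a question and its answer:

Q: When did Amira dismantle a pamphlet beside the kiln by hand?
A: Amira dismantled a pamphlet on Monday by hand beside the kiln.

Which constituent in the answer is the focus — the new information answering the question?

on Monday

The wh-word "when" asks about the time.
In the answer, "Amira", "a pamphlet", "by hand" and "beside the kiln" are given — repeated from the question.
The constituent filling the time gap is "on Monday"; that is the focus and would carry nuclear stress.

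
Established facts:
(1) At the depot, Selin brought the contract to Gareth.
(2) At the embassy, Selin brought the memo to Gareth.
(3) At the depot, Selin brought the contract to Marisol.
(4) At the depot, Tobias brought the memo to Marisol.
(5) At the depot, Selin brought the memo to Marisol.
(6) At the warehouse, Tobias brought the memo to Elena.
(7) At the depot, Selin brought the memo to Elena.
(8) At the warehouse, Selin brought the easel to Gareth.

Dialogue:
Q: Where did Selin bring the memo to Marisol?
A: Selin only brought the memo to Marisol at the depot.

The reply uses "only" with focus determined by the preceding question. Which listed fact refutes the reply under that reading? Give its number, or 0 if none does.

0

Answering "Where did ...?" puts focus on the setting — here, "at the depot".
"Only" then excludes alternative settings while the background — agent = Selin, thing = the memo, recipient = Marisol — is held fixed.
No listed fact shares that background with another setting. Nothing contradicts the reply.
(Fact (7) would refute a reading with focus on the recipient — but that is not what the question asks.)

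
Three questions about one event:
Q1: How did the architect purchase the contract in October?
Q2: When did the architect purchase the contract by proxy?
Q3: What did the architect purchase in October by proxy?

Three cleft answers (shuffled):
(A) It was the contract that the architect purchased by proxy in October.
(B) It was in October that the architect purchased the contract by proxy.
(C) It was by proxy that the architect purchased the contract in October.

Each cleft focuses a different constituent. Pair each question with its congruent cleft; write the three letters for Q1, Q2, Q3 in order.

CBA

Q1 asks about the manner; cleft (C) focuses "by proxy", which is the manner — so Q1 → C.
Q2 asks about the time; cleft (B) focuses "in October", which is the time — so Q2 → B.
Q3 asks about the direct object; cleft (A) focuses "the contract", which is the direct object — so Q3 → A.
Mapping: Q1→C, Q2→B, Q3→A.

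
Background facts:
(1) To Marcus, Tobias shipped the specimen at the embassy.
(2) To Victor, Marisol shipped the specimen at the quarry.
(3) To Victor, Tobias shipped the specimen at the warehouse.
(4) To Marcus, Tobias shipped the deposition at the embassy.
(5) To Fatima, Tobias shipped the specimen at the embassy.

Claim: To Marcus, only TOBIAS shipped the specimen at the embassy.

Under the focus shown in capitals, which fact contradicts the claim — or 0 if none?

The capitals mark "Tobias" as focus. So "only" rules out other agents, with the rest (same thing, recipient, setting (the specimen / Marcus / at the embassy)) as background.
No fact matches same thing, recipient, setting (the specimen / Marcus / at the embassy) with a different agent — every other fact differs on at least one backgrounded slot. So no fact refutes it.

0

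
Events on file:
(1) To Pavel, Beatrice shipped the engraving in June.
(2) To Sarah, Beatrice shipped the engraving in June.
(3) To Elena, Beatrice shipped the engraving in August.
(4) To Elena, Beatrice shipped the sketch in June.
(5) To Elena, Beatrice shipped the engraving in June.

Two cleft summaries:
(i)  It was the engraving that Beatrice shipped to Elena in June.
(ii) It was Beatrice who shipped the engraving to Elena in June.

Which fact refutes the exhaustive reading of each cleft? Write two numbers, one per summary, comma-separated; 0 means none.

(i): focus "the engraving". Looking for same agent, recipient, setting (Beatrice / Elena / in June) with some other thing — fact (4) has the sketch there. Refuted.
(ii): focus "Beatrice". No fact shares same thing, recipient, setting (the engraving / Elena / in June) with a different agent. 0.

4, 0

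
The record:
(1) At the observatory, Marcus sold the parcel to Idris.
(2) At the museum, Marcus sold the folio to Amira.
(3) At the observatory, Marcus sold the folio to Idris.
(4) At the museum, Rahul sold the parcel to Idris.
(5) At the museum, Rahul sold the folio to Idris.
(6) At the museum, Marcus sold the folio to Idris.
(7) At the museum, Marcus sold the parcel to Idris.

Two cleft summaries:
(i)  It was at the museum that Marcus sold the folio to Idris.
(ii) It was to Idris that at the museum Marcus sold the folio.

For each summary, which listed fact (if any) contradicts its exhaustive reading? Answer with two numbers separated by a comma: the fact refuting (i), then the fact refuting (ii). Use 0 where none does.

(i): focus "at the museum". Looking for Marcus as agent and the folio as thing and Idris as recipient with some other setting — fact (3) has at the observatory there. Refuted.
(ii): focus "Idris". Looking for Marcus as agent and the folio as thing and at the museum as setting with some other recipient — fact (2) has Amira there. Refuted.

3, 2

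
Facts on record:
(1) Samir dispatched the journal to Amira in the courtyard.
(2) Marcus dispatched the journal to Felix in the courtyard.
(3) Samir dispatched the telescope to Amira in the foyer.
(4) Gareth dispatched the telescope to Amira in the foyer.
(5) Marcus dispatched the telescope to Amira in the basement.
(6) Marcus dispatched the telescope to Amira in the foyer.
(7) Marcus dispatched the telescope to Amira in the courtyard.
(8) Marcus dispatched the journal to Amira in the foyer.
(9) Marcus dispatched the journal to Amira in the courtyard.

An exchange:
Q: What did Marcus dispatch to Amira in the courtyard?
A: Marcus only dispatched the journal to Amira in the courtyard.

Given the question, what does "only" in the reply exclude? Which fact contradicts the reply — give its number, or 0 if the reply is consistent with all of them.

Answering "What did ...?" puts focus on the thing — here, "the journal".
"Only" then excludes alternative things while the background — Marcus as agent and Amira as recipient and in the courtyard as setting — is held fixed.
Fact (7) keeps Marcus as agent and Amira as recipient and in the courtyard as setting but has thing = the telescope; that refutes the reply.
(Fact (2) would refute a reading with focus on the recipient — but that is not what the question asks.)

7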